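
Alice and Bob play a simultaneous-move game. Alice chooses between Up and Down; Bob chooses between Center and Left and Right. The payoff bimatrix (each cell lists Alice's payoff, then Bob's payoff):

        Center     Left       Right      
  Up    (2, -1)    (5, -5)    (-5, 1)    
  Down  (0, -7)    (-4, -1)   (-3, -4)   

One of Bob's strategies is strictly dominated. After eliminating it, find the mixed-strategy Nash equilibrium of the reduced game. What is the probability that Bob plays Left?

q = 2/11

Bob's strategy Center is strictly dominated by Right: 1 > -1 and -4 > -7. Eliminate Center.
Alice's indifference between Up and Down determines Bob's mixing probability q:
  Alice's payoff from Up: q·5 + (1−q)·(-5) = 10q - 5
  Alice's payoff from Down: q·(-4) + (1−q)·(-3) = -q - 3
  10q - 5 = -q - 3  ⇒  11q = 2  ⇒  q = 2/11.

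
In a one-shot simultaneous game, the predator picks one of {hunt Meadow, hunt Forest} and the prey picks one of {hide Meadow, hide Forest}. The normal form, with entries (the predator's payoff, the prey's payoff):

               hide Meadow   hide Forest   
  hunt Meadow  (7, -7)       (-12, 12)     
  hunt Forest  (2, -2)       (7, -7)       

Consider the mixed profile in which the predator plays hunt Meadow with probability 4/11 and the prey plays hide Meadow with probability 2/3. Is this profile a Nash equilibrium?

Given the predator's mix p = 4/11, the prey's payoff from hide Meadow is -42/11 but from hide Forest is -1/11. The prey strictly prefers hide Forest, so the prey would not mix.
So the proposed profile is not a Nash equilibrium.

No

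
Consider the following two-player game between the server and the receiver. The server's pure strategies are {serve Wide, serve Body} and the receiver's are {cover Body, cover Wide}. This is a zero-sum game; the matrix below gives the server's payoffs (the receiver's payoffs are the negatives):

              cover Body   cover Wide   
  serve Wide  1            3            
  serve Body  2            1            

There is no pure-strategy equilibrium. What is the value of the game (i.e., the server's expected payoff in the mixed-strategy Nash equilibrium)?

v = 5/3

The receiver's mix must leave the server indifferent between serve Wide and serve Body.
  the server's expected payoff from serve Wide: q·1 + (1−q)·3 = -2q + 3
  the server's expected payoff from serve Body: q·2 + (1−q)·1 = q + 1
  -2q + 3 = q + 1  ⇒  -3q = -2  ⇒  q = 2/3.
The value is the server's expected payoff against this mix (using serve Wide): (2/3)·1 + (1/3)·3 = 5/3.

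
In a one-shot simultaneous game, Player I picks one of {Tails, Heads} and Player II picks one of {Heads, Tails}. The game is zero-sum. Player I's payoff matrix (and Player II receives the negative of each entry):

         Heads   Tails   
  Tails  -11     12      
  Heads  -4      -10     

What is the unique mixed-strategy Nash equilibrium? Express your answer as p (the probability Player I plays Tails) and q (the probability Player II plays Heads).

In a mixed equilibrium Player II is indifferent between Heads and Tails; this condition fixes p.
  Player II's payoff to Heads: p·11 + (1−p)·4 = 7p + 4
  Player II's payoff to Tails: p·(-12) + (1−p)·10 = -22p + 10
  7p + 4 = -22p + 10  ⇒  29p = 6  ⇒  p = 6/29.
Set Player I's expected payoff from Tails equal to that from Heads:
  Player I's payoff to Tails: q·(-11) + (1−q)·12 = -23q + 12
  Player I's payoff to Heads: q·(-4) + (1−q)·(-10) = 6q - 10
  -23q + 12 = 6q - 10  ⇒  -29q = -22  ⇒  q = 22/29.

p = 6/29, q = 22/29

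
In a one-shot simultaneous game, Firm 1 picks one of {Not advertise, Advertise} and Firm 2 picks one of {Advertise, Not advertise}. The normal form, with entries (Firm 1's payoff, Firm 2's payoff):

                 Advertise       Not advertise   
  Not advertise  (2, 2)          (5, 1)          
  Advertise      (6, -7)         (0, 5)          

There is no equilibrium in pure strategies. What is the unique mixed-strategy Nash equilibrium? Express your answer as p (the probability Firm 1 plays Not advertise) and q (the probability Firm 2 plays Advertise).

Firm 2's indifference between Advertise and Not advertise determines Firm 1's mixing probability p:
  Firm 2's payoff from Advertise: p·2 + (1−p)·(-7) = 9p - 7
  Firm 2's payoff from Not advertise: p·1 + (1−p)·5 = -4p + 5
  9p - 7 = -4p + 5  ⇒  13p = 12  ⇒  p = 12/13.
In a mixed equilibrium Firm 1 is indifferent between Not advertise and Advertise; this condition fixes q.
  Firm 1's payoff to Not advertise: q·2 + (1−q)·5 = -3q + 5
  Firm 1's payoff to Advertise: q·6 + (1−q)·0 = 6q
  -3q + 5 = 6q  ⇒  -9q = -5  ⇒  q = 5/9.

p = 12/13, q = 5/9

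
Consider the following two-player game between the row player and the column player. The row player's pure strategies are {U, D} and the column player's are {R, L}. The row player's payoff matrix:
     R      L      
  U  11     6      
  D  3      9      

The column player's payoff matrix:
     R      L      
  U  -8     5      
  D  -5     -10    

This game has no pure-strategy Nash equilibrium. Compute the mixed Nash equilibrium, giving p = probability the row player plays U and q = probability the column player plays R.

p = 5/18, q = 3/11

The column player's indifference between R and L determines the row player's mixing probability p:
  the column player's payoff from R: p·(-8) + (1−p)·(-5) = -3p - 5
  the column player's payoff from L: p·5 + (1−p)·(-10) = 15p - 10
  -3p - 5 = 15p - 10  ⇒  -18p = -5  ⇒  p = 5/18.
For the row player to be willing to mix, the row player must be indifferent between U and D, which pins down the column player's mix.
  the row player's expected payoff from U: q·11 + (1−q)·6 = 5q + 6
  the row player's expected payoff from D: q·3 + (1−q)·9 = -6q + 9
  5q + 6 = -6q + 9  ⇒  11q = 3  ⇒  q = 3/11.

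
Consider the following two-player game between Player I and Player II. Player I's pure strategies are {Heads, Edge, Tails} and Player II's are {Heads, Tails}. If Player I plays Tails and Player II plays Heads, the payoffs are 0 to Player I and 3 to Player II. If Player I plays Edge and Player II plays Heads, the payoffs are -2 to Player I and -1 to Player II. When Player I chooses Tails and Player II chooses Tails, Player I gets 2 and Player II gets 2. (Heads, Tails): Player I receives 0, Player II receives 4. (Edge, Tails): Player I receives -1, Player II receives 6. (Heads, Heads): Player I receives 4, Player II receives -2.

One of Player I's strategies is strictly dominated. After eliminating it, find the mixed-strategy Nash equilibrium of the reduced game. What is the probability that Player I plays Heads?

p = 1/7

Player I's strategy Edge is strictly dominated by Tails: 0 > -2 and 2 > -1. Eliminate Edge.
Player I's mix must leave Player II indifferent between Heads and Tails.
  Player II's payoff to Heads: p·(-2) + (1−p)·3 = -5p + 3
  Player II's payoff to Tails: p·4 + (1−p)·2 = 2p + 2
  -5p + 3 = 2p + 2  ⇒  -7p = -1  ⇒  p = 1/7.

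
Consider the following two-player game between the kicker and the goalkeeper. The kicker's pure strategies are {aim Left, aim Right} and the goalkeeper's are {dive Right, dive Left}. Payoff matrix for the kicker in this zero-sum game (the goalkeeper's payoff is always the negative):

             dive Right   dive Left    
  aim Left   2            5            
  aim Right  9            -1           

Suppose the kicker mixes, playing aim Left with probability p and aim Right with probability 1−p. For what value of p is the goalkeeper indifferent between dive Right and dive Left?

p = 10/13

For the goalkeeper to be willing to mix, the goalkeeper must be indifferent between dive Right and dive Left, which pins down the kicker's mix.
  the goalkeeper's payoff to dive Right: p·(-2) + (1−p)·(-9) = 7p - 9
  the goalkeeper's payoff to dive Left: p·(-5) + (1−p)·1 = -6p + 1
  7p - 9 = -6p + 1  ⇒  13p = 10  ⇒  p = 10/13.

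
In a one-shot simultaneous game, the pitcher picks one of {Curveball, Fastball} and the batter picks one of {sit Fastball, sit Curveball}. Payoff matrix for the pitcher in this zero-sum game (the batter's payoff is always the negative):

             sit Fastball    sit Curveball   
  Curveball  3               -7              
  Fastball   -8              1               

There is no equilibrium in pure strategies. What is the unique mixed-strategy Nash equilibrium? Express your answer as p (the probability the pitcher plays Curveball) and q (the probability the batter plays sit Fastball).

For the batter to be willing to mix, the batter must be indifferent between sit Fastball and sit Curveball, which pins down the pitcher's mix.
  the batter's payoff from sit Fastball: p·(-3) + (1−p)·8 = -11p + 8
  the batter's payoff from sit Curveball: p·7 + (1−p)·(-1) = 8p - 1
  -11p + 8 = 8p - 1  ⇒  -19p = -9  ⇒  p = 9/19.
The batter's mix must leave the pitcher indifferent between Curveball and Fastball.
  the pitcher's payoff to Curveball: q·3 + (1−q)·(-7) = 10q - 7
  the pitcher's payoff to Fastball: q·(-8) + (1−q)·1 = -9q + 1
  10q - 7 = -9q + 1  ⇒  19q = 8  ⇒  q = 8/19.

p = 9/19, q = 8/19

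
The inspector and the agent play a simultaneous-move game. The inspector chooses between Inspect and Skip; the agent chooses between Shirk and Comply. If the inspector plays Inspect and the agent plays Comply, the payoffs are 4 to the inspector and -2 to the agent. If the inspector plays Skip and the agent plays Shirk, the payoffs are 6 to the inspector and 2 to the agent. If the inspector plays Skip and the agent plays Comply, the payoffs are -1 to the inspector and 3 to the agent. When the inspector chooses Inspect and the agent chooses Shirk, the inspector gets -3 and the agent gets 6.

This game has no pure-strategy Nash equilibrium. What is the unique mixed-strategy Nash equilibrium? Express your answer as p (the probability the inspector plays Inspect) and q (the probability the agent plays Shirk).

p = 1/9, q = 5/14

The agent's indifference between Shirk and Comply determines the inspector's mixing probability p:
  the agent's expected payoff from Shirk: p·6 + (1−p)·2 = 4p + 2
  the agent's expected payoff from Comply: p·(-2) + (1−p)·3 = -5p + 3
  4p + 2 = -5p + 3  ⇒  9p = 1  ⇒  p = 1/9.
The inspector's indifference between Inspect and Skip determines the agent's mixing probability q:
  the inspector's payoff from Inspect: q·(-3) + (1−q)·4 = -7q + 4
  the inspector's payoff from Skip: q·6 + (1−q)·(-1) = 7q - 1
  -7q + 4 = 7q - 1  ⇒  -14q = -5  ⇒  q = 5/14.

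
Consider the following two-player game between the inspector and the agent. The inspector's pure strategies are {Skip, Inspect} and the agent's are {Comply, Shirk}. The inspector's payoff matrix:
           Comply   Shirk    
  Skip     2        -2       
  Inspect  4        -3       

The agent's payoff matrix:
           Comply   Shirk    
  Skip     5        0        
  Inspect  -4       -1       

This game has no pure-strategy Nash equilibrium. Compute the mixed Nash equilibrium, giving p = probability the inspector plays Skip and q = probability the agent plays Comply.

For the agent to be willing to mix, the agent must be indifferent between Comply and Shirk, which pins down the inspector's mix.
  the agent's payoff to Comply: p·5 + (1−p)·(-4) = 9p - 4
  the agent's payoff to Shirk: p·0 + (1−p)·(-1) = p - 1
  9p - 4 = p - 1  ⇒  8p = 3  ⇒  p = 3/8.
In a mixed equilibrium the inspector is indifferent between Skip and Inspect; this condition fixes q.
  the inspector's payoff from Skip: q·2 + (1−q)·(-2) = 4q - 2
  the inspector's payoff from Inspect: q·4 + (1−q)·(-3) = 7q - 3
  4q - 2 = 7q - 3  ⇒  -3q = -1  ⇒  q = 1/3.

p = 3/8, q = 1/3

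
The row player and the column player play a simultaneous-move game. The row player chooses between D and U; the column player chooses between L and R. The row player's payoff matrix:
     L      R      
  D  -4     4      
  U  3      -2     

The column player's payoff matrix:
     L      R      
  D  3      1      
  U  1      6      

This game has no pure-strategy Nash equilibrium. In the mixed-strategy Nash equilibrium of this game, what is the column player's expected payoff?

17/7

Set the column player's expected payoff from L equal to that from R:
  the column player's expected payoff from L: p·3 + (1−p)·1 = 2p + 1
  the column player's expected payoff from R: p·1 + (1−p)·6 = -5p + 6
  2p + 1 = -5p + 6  ⇒  7p = 5  ⇒  p = 5/7.
At equilibrium the column player is indifferent across columns, so the column player's payoff equals the payoff from L: (5/7)·3 + (2/7)·1 = 17/7.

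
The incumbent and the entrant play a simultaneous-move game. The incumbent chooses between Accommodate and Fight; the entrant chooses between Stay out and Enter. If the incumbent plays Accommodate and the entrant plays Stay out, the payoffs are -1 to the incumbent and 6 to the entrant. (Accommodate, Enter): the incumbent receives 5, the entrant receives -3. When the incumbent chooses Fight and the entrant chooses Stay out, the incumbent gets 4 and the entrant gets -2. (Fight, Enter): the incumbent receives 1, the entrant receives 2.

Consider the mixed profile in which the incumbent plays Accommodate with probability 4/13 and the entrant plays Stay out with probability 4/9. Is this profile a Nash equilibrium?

Yes

Check the entrant's indifference given the incumbent's mix p = 4/13:
  payoff from Stay out = 6/13; payoff from Enter = 6/13 — equal.
Check the incumbent's indifference given the entrant's mix q = 4/9:
  payoff from Accommodate = 7/3; payoff from Fight = 7/3 — equal.
Both players are indifferent, so neither can profitably deviate.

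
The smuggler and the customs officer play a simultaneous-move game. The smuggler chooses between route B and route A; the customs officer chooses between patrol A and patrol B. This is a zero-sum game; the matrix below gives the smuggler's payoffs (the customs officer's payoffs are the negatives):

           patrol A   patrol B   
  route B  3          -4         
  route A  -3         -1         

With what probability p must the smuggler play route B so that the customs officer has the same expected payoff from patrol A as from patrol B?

The smuggler's mix must leave the customs officer indifferent between patrol A and patrol B.
  the customs officer's payoff to patrol A: p·(-3) + (1−p)·3 = -6p + 3
  the customs officer's payoff to patrol B: p·4 + (1−p)·1 = 3p + 1
  -6p + 3 = 3p + 1  ⇒  -9p = -2  ⇒  p = 2/9.

p = 2/9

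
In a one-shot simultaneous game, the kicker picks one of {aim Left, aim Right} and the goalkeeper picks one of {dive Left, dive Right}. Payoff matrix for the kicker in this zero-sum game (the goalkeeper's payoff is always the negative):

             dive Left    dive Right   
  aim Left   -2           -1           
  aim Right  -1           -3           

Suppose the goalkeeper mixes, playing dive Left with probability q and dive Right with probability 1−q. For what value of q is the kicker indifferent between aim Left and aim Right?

q = 2/3

The kicker's indifference between aim Left and aim Right determines the goalkeeper's mixing probability q:
  the kicker's payoff to aim Left: q·(-2) + (1−q)·(-1) = -q - 1
  the kicker's payoff to aim Right: q·(-1) + (1−q)·(-3) = 2q - 3
  -q - 1 = 2q - 3  ⇒  -3q = -2  ⇒  q = 2/3.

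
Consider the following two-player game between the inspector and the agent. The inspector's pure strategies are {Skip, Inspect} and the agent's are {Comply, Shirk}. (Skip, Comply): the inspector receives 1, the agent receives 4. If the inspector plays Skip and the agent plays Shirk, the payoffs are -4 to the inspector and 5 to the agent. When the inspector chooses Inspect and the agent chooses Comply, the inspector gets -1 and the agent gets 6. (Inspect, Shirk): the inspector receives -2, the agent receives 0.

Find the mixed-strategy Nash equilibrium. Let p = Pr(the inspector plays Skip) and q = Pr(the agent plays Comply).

The inspector's mix must leave the agent indifferent between Comply and Shirk.
  the agent's expected payoff from Comply: p·4 + (1−p)·6 = -2p + 6
  the agent's expected payoff from Shirk: p·5 + (1−p)·0 = 5p
  -2p + 6 = 5p  ⇒  -7p = -6  ⇒  p = 6/7.
Set the inspector's expected payoff from Skip equal to that from Inspect:
  the inspector's payoff to Skip: q·1 + (1−q)·(-4) = 5q - 4
  the inspector's payoff to Inspect: q·(-1) + (1−q)·(-2) = q - 2
  5q - 4 = q - 2  ⇒  4q = 2  ⇒  q = 1/2.

p = 6/7, q = 1/2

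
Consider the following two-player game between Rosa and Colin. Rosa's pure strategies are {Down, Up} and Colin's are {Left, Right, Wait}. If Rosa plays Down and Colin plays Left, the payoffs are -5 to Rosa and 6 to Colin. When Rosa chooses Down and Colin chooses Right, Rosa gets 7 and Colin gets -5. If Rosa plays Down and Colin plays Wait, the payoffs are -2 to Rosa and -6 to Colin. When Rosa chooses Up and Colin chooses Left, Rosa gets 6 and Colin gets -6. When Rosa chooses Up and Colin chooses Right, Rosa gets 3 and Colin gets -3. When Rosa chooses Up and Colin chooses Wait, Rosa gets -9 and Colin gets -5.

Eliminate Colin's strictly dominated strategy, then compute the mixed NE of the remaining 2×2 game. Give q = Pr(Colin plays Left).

Colin's strategy Wait is strictly dominated by Right: -5 > -6 and -3 > -5. Eliminate Wait.
Rosa's indifference between Down and Up determines Colin's mixing probability q:
  Rosa's expected payoff from Down: q·(-5) + (1−q)·7 = -12q + 7
  Rosa's expected payoff from Up: q·6 + (1−q)·3 = 3q + 3
  -12q + 7 = 3q + 3  ⇒  -15q = -4  ⇒  q = 4/15.

q = 4/15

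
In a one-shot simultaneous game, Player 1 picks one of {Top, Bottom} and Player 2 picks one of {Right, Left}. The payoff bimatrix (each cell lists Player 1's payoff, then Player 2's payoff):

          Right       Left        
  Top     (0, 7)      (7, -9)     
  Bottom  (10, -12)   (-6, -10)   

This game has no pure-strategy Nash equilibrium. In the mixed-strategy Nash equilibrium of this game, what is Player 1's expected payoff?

Set Player 1's expected payoff from Top equal to that from Bottom:
  Player 1's payoff to Top: q·0 + (1−q)·7 = -7q + 7
  Player 1's payoff to Bottom: q·10 + (1−q)·(-6) = 16q - 6
  -7q + 7 = 16q - 6  ⇒  -23q = -13  ⇒  q = 13/23.
At equilibrium Player 1 is indifferent across rows, so Player 1's payoff equals the payoff from Top: (13/23)·0 + (10/23)·7 = 70/23.

70/23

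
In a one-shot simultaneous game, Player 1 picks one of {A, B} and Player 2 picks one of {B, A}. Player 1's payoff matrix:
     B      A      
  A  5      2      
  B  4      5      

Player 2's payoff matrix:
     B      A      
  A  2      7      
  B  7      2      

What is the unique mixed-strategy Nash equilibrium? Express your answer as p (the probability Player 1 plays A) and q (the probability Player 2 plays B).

Player 1's mix must leave Player 2 indifferent between B and A.
  Player 2's expected payoff from B: p·2 + (1−p)·7 = -5p + 7
  Player 2's expected payoff from A: p·7 + (1−p)·2 = 5p + 2
  -5p + 7 = 5p + 2  ⇒  -10p = -5  ⇒  p = 1/2.
Player 2's mix must leave Player 1 indifferent between A and B.
  Player 1's payoff from A: q·5 + (1−q)·2 = 3q + 2
  Player 1's payoff from B: q·4 + (1−q)·5 = -q + 5
  3q + 2 = -q + 5  ⇒  4q = 3  ⇒  q = 3/4.

p = 1/2, q = 3/4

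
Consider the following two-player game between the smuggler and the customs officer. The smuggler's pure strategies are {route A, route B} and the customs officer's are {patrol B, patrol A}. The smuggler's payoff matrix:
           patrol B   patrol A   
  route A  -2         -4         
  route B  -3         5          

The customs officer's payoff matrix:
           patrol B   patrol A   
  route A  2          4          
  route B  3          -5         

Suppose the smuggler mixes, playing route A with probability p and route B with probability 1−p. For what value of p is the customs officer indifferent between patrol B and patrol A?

In a mixed equilibrium the customs officer is indifferent between patrol B and patrol A; this condition fixes p.
  the customs officer's payoff to patrol B: p·2 + (1−p)·3 = -p + 3
  the customs officer's payoff to patrol A: p·4 + (1−p)·(-5) = 9p - 5
  -p + 3 = 9p - 5  ⇒  -10p = -8  ⇒  p = 4/5.

p = 4/5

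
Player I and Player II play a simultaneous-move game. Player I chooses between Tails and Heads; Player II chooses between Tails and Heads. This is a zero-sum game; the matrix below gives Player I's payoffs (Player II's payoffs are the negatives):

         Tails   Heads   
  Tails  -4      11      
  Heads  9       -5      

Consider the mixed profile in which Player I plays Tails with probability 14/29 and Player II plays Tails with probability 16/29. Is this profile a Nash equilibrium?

Check Player II's indifference given Player I's mix p = 14/29:
  payoff from Tails = -79/29; payoff from Heads = -79/29 — equal.
Check Player I's indifference given Player II's mix q = 16/29:
  payoff from Tails = 79/29; payoff from Heads = 79/29 — equal.
Both players are indifferent, so neither can profitably deviate.

Yes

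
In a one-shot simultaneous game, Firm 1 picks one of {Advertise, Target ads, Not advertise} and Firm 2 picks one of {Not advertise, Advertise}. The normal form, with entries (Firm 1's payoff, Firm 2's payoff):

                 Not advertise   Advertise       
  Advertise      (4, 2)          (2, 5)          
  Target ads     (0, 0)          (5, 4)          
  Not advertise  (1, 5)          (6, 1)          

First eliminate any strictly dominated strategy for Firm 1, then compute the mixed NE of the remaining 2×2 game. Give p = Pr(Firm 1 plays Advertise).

Firm 1's strategy Target ads is strictly dominated by Not advertise: 1 > 0 and 6 > 5. Eliminate Target ads.
In a mixed equilibrium Firm 2 is indifferent between Not advertise and Advertise; this condition fixes p.
  Firm 2's expected payoff from Not advertise: p·2 + (1−p)·5 = -3p + 5
  Firm 2's expected payoff from Advertise: p·5 + (1−p)·1 = 4p + 1
  -3p + 5 = 4p + 1  ⇒  -7p = -4  ⇒  p = 4/7.

p = 4/7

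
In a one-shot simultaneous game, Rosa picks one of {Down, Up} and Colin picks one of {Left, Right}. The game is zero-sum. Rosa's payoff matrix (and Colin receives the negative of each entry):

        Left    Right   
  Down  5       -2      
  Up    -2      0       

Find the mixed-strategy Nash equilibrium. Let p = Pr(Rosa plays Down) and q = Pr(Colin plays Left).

For Colin to be willing to mix, Colin must be indifferent between Left and Right, which pins down Rosa's mix.
  Colin's payoff from Left: p·(-5) + (1−p)·2 = -7p + 2
  Colin's payoff from Right: p·2 + (1−p)·0 = 2p
  -7p + 2 = 2p  ⇒  -9p = -2  ⇒  p = 2/9.
Rosa's indifference between Down and Up determines Colin's mixing probability q:
  Rosa's payoff from Down: q·5 + (1−q)·(-2) = 7q - 2
  Rosa's payoff from Up: q·(-2) + (1−q)·0 = -2q
  7q - 2 = -2q  ⇒  9q = 2  ⇒  q = 2/9.

p = 2/9, q = 2/9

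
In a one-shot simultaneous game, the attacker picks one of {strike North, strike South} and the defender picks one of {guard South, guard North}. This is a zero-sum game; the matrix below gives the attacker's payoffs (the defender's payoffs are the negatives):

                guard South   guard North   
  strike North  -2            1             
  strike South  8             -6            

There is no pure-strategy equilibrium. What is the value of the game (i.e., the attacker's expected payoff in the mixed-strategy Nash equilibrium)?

Set the attacker's expected payoff from strike North equal to that from strike South:
  the attacker's expected payoff from strike North: q·(-2) + (1−q)·1 = -3q + 1
  the attacker's expected payoff from strike South: q·8 + (1−q)·(-6) = 14q - 6
  -3q + 1 = 14q - 6  ⇒  -17q = -7  ⇒  q = 7/17.
The value is the attacker's expected payoff against this mix (using strike North): (7/17)·(-2) + (10/17)·1 = -4/17.

v = -4/17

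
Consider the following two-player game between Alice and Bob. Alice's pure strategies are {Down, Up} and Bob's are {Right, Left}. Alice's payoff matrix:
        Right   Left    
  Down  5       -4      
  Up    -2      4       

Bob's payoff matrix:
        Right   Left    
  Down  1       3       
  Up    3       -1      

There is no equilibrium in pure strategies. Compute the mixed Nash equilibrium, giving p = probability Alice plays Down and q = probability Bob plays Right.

p = 2/3, q = 8/15

For Bob to be willing to mix, Bob must be indifferent between Right and Left, which pins down Alice's mix.
  Bob's payoff to Right: p·1 + (1−p)·3 = -2p + 3
  Bob's payoff to Left: p·3 + (1−p)·(-1) = 4p - 1
  -2p + 3 = 4p - 1  ⇒  -6p = -4  ⇒  p = 2/3.
Alice's indifference between Down and Up determines Bob's mixing probability q:
  Alice's payoff from Down: q·5 + (1−q)·(-4) = 9q - 4
  Alice's payoff from Up: q·(-2) + (1−q)·4 = -6q + 4
  9q - 4 = -6q + 4  ⇒  15q = 8  ⇒  q = 8/15.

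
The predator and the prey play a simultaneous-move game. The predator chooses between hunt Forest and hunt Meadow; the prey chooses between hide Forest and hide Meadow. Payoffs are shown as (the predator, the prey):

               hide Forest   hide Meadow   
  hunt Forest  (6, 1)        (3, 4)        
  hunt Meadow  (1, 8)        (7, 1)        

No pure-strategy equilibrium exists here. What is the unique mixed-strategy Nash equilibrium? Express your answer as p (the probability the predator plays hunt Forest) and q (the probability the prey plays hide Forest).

p = 7/10, q = 4/9

Set the prey's expected payoff from hide Forest equal to that from hide Meadow:
  the prey's payoff from hide Forest: p·1 + (1−p)·8 = -7p + 8
  the prey's payoff from hide Meadow: p·4 + (1−p)·1 = 3p + 1
  -7p + 8 = 3p + 1  ⇒  -10p = -7  ⇒  p = 7/10.
In a mixed equilibrium the predator is indifferent between hunt Forest and hunt Meadow; this condition fixes q.
  the predator's payoff from hunt Forest: q·6 + (1−q)·3 = 3q + 3
  the predator's payoff from hunt Meadow: q·1 + (1−q)·7 = -6q + 7
  3q + 3 = -6q + 7  ⇒  9q = 4  ⇒  q = 4/9.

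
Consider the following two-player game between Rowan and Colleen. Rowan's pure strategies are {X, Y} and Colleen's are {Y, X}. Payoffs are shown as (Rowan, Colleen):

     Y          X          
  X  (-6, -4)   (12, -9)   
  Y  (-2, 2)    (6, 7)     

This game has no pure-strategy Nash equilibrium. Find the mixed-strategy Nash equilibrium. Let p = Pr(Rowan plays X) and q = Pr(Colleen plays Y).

p = 1/2, q = 3/5

Colleen's indifference between Y and X determines Rowan's mixing probability p:
  Colleen's expected payoff from Y: p·(-4) + (1−p)·2 = -6p + 2
  Colleen's expected payoff from X: p·(-9) + (1−p)·7 = -16p + 7
  -6p + 2 = -16p + 7  ⇒  10p = 5  ⇒  p = 1/2.
Rowan's indifference between X and Y determines Colleen's mixing probability q:
  Rowan's payoff to X: q·(-6) + (1−q)·12 = -18q + 12
  Rowan's payoff to Y: q·(-2) + (1−q)·6 = -8q + 6
  -18q + 12 = -8q + 6  ⇒  -10q = -6  ⇒  q = 3/5.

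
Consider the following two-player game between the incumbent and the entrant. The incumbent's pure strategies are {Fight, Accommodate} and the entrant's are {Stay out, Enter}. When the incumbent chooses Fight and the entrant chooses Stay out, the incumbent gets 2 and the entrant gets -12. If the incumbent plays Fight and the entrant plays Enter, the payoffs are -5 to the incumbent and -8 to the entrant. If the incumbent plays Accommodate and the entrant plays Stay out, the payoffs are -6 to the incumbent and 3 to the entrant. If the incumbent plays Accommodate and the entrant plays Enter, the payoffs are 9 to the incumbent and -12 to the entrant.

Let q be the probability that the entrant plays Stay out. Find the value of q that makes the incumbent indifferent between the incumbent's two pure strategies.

Set the incumbent's expected payoff from Fight equal to that from Accommodate:
  the incumbent's expected payoff from Fight: q·2 + (1−q)·(-5) = 7q - 5
  the incumbent's expected payoff from Accommodate: q·(-6) + (1−q)·9 = -15q + 9
  7q - 5 = -15q + 9  ⇒  22q = 14  ⇒  q = 7/11.

q = 7/11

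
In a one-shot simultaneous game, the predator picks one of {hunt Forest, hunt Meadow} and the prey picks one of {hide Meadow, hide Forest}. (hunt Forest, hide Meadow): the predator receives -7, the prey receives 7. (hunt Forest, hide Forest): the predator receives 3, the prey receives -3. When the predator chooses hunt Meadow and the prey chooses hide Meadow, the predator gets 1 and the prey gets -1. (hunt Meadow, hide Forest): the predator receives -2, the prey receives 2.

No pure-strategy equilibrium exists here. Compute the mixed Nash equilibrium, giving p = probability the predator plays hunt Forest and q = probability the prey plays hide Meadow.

The predator's mix must leave the prey indifferent between hide Meadow and hide Forest.
  the prey's payoff from hide Meadow: p·7 + (1−p)·(-1) = 8p - 1
  the prey's payoff from hide Forest: p·(-3) + (1−p)·2 = -5p + 2
  8p - 1 = -5p + 2  ⇒  13p = 3  ⇒  p = 3/13.
The prey's mix must leave the predator indifferent between hunt Forest and hunt Meadow.
  the predator's expected payoff from hunt Forest: q·(-7) + (1−q)·3 = -10q + 3
  the predator's expected payoff from hunt Meadow: q·1 + (1−q)·(-2) = 3q - 2
  -10q + 3 = 3q - 2  ⇒  -13q = -5  ⇒  q = 5/13.

p = 3/13, q = 5/13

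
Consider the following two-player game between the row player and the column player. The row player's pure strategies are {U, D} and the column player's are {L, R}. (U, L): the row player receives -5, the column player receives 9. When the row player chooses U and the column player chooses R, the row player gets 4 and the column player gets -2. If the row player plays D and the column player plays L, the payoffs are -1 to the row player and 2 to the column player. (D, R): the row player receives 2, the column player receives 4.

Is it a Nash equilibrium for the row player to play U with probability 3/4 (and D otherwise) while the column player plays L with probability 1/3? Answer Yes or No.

No

Given the row player's mix p = 3/4, the column player's payoff from L is 29/4 but from R is -1/2. The column player strictly prefers L, so the column player would not mix.
So the proposed profile is not a Nash equilibrium.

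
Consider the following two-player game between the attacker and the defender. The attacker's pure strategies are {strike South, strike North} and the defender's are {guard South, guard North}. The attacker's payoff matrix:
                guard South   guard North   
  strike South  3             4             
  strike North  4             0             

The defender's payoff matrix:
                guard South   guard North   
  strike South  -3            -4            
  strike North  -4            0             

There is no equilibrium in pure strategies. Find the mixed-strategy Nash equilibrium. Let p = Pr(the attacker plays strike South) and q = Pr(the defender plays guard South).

p = 4/5, q = 4/5

The attacker's mix must leave the defender indifferent between guard South and guard North.
  the defender's payoff to guard South: p·(-3) + (1−p)·(-4) = p - 4
  the defender's payoff to guard North: p·(-4) + (1−p)·0 = -4p
  p - 4 = -4p  ⇒  5p = 4  ⇒  p = 4/5.
Set the attacker's expected payoff from strike South equal to that from strike North:
  the attacker's payoff to strike South: q·3 + (1−q)·4 = -q + 4
  the attacker's payoff to strike North: q·4 + (1−q)·0 = 4q
  -q + 4 = 4q  ⇒  -5q = -4  ⇒  q = 4/5.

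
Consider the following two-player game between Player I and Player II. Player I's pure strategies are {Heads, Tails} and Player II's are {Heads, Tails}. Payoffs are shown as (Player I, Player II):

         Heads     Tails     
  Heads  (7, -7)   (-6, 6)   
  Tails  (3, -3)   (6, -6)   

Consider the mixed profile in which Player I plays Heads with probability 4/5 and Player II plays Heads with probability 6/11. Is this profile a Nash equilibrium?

Given Player I's mix p = 4/5, Player II's payoff from Heads is -31/5 but from Tails is 18/5. Player II strictly prefers Tails, so Player II would not mix.
So the proposed profile is not a Nash equilibrium.

No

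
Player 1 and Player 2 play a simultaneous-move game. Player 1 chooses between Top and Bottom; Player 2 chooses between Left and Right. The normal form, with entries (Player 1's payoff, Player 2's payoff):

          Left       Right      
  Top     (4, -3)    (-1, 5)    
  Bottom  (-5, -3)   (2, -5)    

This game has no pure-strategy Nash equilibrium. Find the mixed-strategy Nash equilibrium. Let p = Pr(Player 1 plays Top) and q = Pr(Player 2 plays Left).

In a mixed equilibrium Player 2 is indifferent between Left and Right; this condition fixes p.
  Player 2's expected payoff from Left: p·(-3) + (1−p)·(-3) = -3
  Player 2's expected payoff from Right: p·5 + (1−p)·(-5) = 10p - 5
  -3 = 10p - 5  ⇒  -10p = -2  ⇒  p = 1/5.
Player 1's indifference between Top and Bottom determines Player 2's mixing probability q:
  Player 1's payoff to Top: q·4 + (1−q)·(-1) = 5q - 1
  Player 1's payoff to Bottom: q·(-5) + (1−q)·2 = -7q + 2
  5q - 1 = -7q + 2  ⇒  12q = 3  ⇒  q = 1/4.

p = 1/5, q = 1/4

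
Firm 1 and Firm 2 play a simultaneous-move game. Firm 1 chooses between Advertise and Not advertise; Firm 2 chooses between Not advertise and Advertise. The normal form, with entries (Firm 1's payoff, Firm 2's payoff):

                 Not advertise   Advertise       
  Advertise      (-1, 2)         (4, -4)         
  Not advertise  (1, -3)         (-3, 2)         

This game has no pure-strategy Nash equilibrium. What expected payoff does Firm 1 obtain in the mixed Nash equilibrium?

Firm 1's indifference between Advertise and Not advertise determines Firm 2's mixing probability q:
  Firm 1's payoff from Advertise: q·(-1) + (1−q)·4 = -5q + 4
  Firm 1's payoff from Not advertise: q·1 + (1−q)·(-3) = 4q - 3
  -5q + 4 = 4q - 3  ⇒  -9q = -7  ⇒  q = 7/9.
At equilibrium Firm 1 is indifferent across rows, so Firm 1's payoff equals the payoff from Advertise: (7/9)·(-1) + (2/9)·4 = 1/9.

1/9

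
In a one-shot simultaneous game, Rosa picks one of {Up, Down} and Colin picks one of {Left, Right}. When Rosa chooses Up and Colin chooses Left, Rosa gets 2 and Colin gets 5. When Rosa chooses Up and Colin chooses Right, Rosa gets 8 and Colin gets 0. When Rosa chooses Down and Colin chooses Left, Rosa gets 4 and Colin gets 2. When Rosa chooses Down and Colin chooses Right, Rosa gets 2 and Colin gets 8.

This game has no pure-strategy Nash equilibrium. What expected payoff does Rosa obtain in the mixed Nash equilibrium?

7/2

Colin's mix must leave Rosa indifferent between Up and Down.
  Rosa's payoff to Up: q·2 + (1−q)·8 = -6q + 8
  Rosa's payoff to Down: q·4 + (1−q)·2 = 2q + 2
  -6q + 8 = 2q + 2  ⇒  -8q = -6  ⇒  q = 3/4.
At equilibrium Rosa is indifferent across rows, so Rosa's payoff equals the payoff from Up: (3/4)·2 + (1/4)·8 = 7/2.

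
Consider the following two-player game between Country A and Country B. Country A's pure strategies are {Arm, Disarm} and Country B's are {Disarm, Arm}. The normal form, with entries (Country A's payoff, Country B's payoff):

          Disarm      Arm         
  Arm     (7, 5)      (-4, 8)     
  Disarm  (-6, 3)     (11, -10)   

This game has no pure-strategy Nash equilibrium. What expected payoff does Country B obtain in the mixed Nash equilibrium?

Country A's mix must leave Country B indifferent between Disarm and Arm.
  Country B's payoff to Disarm: p·5 + (1−p)·3 = 2p + 3
  Country B's payoff to Arm: p·8 + (1−p)·(-10) = 18p - 10
  2p + 3 = 18p - 10  ⇒  -16p = -13  ⇒  p = 13/16.
At equilibrium Country B is indifferent across columns, so Country B's payoff equals the payoff from Disarm: (13/16)·5 + (3/16)·3 = 37/8.

37/8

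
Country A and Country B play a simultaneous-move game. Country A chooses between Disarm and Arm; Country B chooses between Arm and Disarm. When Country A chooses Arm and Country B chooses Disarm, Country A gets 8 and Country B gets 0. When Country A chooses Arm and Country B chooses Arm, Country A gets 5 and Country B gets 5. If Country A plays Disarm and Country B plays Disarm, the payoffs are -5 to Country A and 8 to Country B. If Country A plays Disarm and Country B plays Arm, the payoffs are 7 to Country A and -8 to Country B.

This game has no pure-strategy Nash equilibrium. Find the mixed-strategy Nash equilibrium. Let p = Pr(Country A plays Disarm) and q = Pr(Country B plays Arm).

p = 5/21, q = 13/15

Country B's indifference between Arm and Disarm determines Country A's mixing probability p:
  Country B's payoff from Arm: p·(-8) + (1−p)·5 = -13p + 5
  Country B's payoff from Disarm: p·8 + (1−p)·0 = 8p
  -13p + 5 = 8p  ⇒  -21p = -5  ⇒  p = 5/21.
Set Country A's expected payoff from Disarm equal to that from Arm:
  Country A's payoff from Disarm: q·7 + (1−q)·(-5) = 12q - 5
  Country A's payoff from Arm: q·5 + (1−q)·8 = -3q + 8
  12q - 5 = -3q + 8  ⇒  15q = 13  ⇒  q = 13/15.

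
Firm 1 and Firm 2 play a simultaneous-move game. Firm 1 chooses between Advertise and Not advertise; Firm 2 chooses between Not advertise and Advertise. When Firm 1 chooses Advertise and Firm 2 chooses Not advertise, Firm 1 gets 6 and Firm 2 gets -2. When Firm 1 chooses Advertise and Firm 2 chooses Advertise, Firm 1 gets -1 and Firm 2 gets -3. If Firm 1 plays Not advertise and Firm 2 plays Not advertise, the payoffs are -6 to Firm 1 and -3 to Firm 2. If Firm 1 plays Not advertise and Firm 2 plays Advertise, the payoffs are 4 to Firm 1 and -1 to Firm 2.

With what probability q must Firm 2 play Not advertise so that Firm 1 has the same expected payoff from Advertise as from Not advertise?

q = 5/17

Firm 2's mix must leave Firm 1 indifferent between Advertise and Not advertise.
  Firm 1's expected payoff from Advertise: q·6 + (1−q)·(-1) = 7q - 1
  Firm 1's expected payoff from Not advertise: q·(-6) + (1−q)·4 = -10q + 4
  7q - 1 = -10q + 4  ⇒  17q = 5  ⇒  q = 5/17.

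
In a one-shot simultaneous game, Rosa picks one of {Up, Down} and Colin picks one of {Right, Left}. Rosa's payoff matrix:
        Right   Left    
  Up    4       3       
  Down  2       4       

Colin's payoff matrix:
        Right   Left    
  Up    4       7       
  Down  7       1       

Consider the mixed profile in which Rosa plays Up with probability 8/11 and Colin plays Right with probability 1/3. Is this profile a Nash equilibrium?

No

Given Rosa's mix p = 8/11, Colin's payoff from Right is 53/11 but from Left is 59/11. Colin strictly prefers Left, so Colin would not mix.
So the proposed profile is not a Nash equilibrium.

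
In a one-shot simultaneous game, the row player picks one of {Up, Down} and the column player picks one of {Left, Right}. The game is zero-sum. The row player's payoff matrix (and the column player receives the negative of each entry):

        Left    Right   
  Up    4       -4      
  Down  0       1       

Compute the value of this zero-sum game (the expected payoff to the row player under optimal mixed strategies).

v = 4/9

The row player's indifference between Up and Down determines the column player's mixing probability q:
  the row player's payoff from Up: q·4 + (1−q)·(-4) = 8q - 4
  the row player's payoff from Down: q·0 + (1−q)·1 = -q + 1
  8q - 4 = -q + 1  ⇒  9q = 5  ⇒  q = 5/9.
The value is the row player's expected payoff against this mix (using Up): (5/9)·4 + (4/9)·(-4) = 4/9.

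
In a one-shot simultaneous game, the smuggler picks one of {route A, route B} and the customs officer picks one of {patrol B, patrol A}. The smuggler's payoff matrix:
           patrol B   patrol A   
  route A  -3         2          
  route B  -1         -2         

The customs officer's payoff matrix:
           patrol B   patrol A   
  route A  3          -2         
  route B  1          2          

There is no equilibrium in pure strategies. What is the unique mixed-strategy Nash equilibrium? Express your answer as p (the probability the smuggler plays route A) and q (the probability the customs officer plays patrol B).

p = 1/6, q = 2/3

For the customs officer to be willing to mix, the customs officer must be indifferent between patrol B and patrol A, which pins down the smuggler's mix.
  the customs officer's payoff from patrol B: p·3 + (1−p)·1 = 2p + 1
  the customs officer's payoff from patrol A: p·(-2) + (1−p)·2 = -4p + 2
  2p + 1 = -4p + 2  ⇒  6p = 1  ⇒  p = 1/6.
In a mixed equilibrium the smuggler is indifferent between route A and route B; this condition fixes q.
  the smuggler's expected payoff from route A: q·(-3) + (1−q)·2 = -5q + 2
  the smuggler's expected payoff from route B: q·(-1) + (1−q)·(-2) = q - 2
  -5q + 2 = q - 2  ⇒  -6q = -4  ⇒  q = 2/3.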